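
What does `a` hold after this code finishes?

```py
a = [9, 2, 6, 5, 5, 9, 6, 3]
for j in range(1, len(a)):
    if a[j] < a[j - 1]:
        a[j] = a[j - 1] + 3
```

j=1: 2<9, a[1] = 9+3 = 12 → [9, 12, 6, 5, 5, 9, 6, 3]
j=2: 6<12, a[2] = 12+3 = 15 → [9, 12, 15, 5, 5, 9, 6, 3]
j=3: 5<15, a[3] = 15+3 = 18 → [9, 12, 15, 18, 5, 9, 6, 3]
j=4: 5<18, a[4] = 18+3 = 21 → [9, 12, 15, 18, 21, 9, 6, 3]
j=5: 9<21, a[5] = 21+3 = 24 → [9, 12, 15, 18, 21, 24, 6, 3]
j=6: 6<24, a[6] = 24+3 = 27 → [9, 12, 15, 18, 21, 24, 27, 3]
j=7: 3<27, a[7] = 27+3 = 30 → [9, 12, 15, 18, 21, 24, 27, 30]

[9, 12, 15, 18, 21, 24, 27, 30]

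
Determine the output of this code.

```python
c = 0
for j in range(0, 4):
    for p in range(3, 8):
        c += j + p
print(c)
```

130

j=0,p=3: c = 0+3 = 3
j=0,p=4: c = 3+4 = 7
j=0,p=5: c = 7+5 = 12
j=0,p=6: c = 12+6 = 18
j=0,p=7: c = 18+7 = 25
j=1,p=3: c = 25+4 = 29
j=1,p=4: c = 29+5 = 34
j=1,p=5: c = 34+6 = 40
j=1,p=6: c = 40+7 = 47
j=1,p=7: c = 47+8 = 55
j=2,p=3: c = 55+5 = 60
j=2,p=4: c = 60+6 = 66
j=2,p=5: c = 66+7 = 73
j=2,p=6: c = 73+8 = 81
j=2,p=7: c = 81+9 = 90
j=3,p=3: c = 90+6 = 96
j=3,p=4: c = 96+7 = 103
j=3,p=5: c = 103+8 = 111
j=3,p=6: c = 111+9 = 120
j=3,p=7: c = 120+10 = 130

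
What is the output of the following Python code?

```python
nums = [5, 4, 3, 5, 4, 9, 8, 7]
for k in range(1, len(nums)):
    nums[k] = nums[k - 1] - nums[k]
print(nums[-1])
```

k=1: nums[1] = 5-4 = 1 → [5, 1, 3, 5, 4, 9, 8, 7]
k=2: nums[2] = 1-3 = -2 → [5, 1, -2, 5, 4, 9, 8, 7]
k=3: nums[3] = (-2)-5 = -7 → [5, 1, -2, -7, 4, 9, 8, 7]
k=4: nums[4] = (-7)-4 = -11 → [5, 1, -2, -7, -11, 9, 8, 7]
k=5: nums[5] = (-11)-9 = -20 → [5, 1, -2, -7, -11, -20, 8, 7]
k=6: nums[6] = (-20)-8 = -28 → [5, 1, -2, -7, -11, -20, -28, 7]
k=7: nums[7] = (-28)-7 = -35 → [5, 1, -2, -7, -11, -20, -28, -35]

-35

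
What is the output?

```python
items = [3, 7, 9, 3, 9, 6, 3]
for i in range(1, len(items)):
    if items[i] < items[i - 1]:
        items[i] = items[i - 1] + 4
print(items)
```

[3, 7, 9, 13, 17, 21, 25]

i=1: 7>=3, unchanged → [3, 7, 9, 3, 9, 6, 3]
i=2: 9>=7, unchanged → [3, 7, 9, 3, 9, 6, 3]
i=3: 3<9, items[3] = 9+4 = 13 → [3, 7, 9, 13, 9, 6, 3]
i=4: 9<13, items[4] = 13+4 = 17 → [3, 7, 9, 13, 17, 6, 3]
i=5: 6<17, items[5] = 17+4 = 21 → [3, 7, 9, 13, 17, 21, 3]
i=6: 3<21, items[6] = 21+4 = 25 → [3, 7, 9, 13, 17, 21, 25]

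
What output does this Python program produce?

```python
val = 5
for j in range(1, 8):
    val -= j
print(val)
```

j=1: val = 5-1 = 4
j=2: val = 4-2 = 2
j=3: val = 2-3 = -1
j=4: val = (-1)-4 = -5
j=5: val = (-5)-5 = -10
j=6: val = (-10)-6 = -16
j=7: val = (-16)-7 = -23

-23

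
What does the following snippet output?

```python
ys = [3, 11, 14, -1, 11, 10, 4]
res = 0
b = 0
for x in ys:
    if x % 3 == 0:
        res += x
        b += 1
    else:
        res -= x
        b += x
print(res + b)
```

4

x=3: %3==0, res = 0+3 = 3; b=1
x=11: not %3==0, res = 3-11 = -8; b=12
x=14: not %3==0, res = (-8)-14 = -22; b=26
x=-1: not %3==0, res = (-22)-(-1) = -21; b=25
x=11: not %3==0, res = (-21)-11 = -32; b=36
x=10: not %3==0, res = (-32)-10 = -42; b=46
x=4: not %3==0, res = (-42)-4 = -46; b=50
res+b = (-46)+50 = 4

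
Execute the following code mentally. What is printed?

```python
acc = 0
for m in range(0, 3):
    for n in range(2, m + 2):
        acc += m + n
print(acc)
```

m=1,n=2: acc = 0+3 = 3
m=2,n=2: acc = 3+4 = 7
m=2,n=3: acc = 7+5 = 12

12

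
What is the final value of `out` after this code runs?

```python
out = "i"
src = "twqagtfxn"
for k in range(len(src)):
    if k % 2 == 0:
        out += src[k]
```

'itqgfn'

k=0: add 't' → 'it'
k=1: skip
k=2: add 'q' → 'itq'
k=3: skip
k=4: add 'g' → 'itqg'
k=5: skip
k=6: add 'f' → 'itqgf'
k=7: skip
k=8: add 'n' → 'itqgfn'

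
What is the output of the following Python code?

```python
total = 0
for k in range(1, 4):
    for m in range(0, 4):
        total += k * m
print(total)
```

k=1,m=0: total = 0+0 = 0
k=1,m=1: total = 0+1 = 1
k=1,m=2: total = 1+2 = 3
k=1,m=3: total = 3+3 = 6
k=2,m=0: total = 6+0 = 6
k=2,m=1: total = 6+2 = 8
k=2,m=2: total = 8+4 = 12
k=2,m=3: total = 12+6 = 18
k=3,m=0: total = 18+0 = 18
k=3,m=1: total = 18+3 = 21
k=3,m=2: total = 21+6 = 27
k=3,m=3: total = 27+9 = 36

36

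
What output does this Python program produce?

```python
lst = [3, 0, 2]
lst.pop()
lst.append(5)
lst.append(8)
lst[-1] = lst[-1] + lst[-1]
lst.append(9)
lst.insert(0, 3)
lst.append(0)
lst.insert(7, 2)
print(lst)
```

[3, 3, 0, 5, 16, 9, 0, 2]

pop() removes 2 → [3, 0]
append 5 → [3, 0, 5]
append 8 → [3, 0, 5, 8]
lst[-1] = lst[-1]+lst[-1] = 8+8 = 16 → [3, 0, 5, 16]
append 9 → [3, 0, 5, 16, 9]
insert 3 at 0 → [3, 3, 0, 5, 16, 9]
append 0 → [3, 3, 0, 5, 16, 9, 0]
insert 2 at 7 → [3, 3, 0, 5, 16, 9, 0, 2]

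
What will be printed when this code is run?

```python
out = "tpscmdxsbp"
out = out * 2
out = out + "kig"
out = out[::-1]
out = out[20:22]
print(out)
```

sp

repeat ×2 → 'tpscmdxsbptpscmdxsbp'
+ 'kig' → 'tpscmdxsbptpscmdxsbpkig'
reverse → 'gikpbsxdmcsptpbsxdmcspt'
slice [20:22] → 'sp'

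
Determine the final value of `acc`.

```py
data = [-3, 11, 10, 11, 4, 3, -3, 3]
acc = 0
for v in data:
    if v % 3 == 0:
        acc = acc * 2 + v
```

v=-3: %3==0, acc = 0*2+(-3) = -3
v=11: not %3==0
v=10: not %3==0
v=11: not %3==0
v=4: not %3==0
v=3: %3==0, acc = (-3)*2+3 = -3
v=-3: %3==0, acc = (-3)*2+(-3) = -9
v=3: %3==0, acc = (-9)*2+3 = -15

-15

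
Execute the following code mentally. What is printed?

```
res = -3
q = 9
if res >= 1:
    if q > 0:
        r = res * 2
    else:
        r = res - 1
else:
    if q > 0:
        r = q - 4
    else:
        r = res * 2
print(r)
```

5

res=-3, q=9
res >= 1 is False; q > 0 is True
→ r = q - 4 = 5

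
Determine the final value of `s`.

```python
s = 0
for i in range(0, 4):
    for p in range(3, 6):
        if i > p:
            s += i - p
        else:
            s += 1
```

i=0,p=3: not 0>3, s = 0+1 = 1
i=0,p=4: not 0>4, s = 1+1 = 2
i=0,p=5: not 0>5, s = 2+1 = 3
i=1,p=3: not 1>3, s = 3+1 = 4
i=1,p=4: not 1>4, s = 4+1 = 5
i=1,p=5: not 1>5, s = 5+1 = 6
i=2,p=3: not 2>3, s = 6+1 = 7
i=2,p=4: not 2>4, s = 7+1 = 8
i=2,p=5: not 2>5, s = 8+1 = 9
i=3,p=3: not 3>3, s = 9+1 = 10
i=3,p=4: not 3>4, s = 10+1 = 11
i=3,p=5: not 3>5, s = 11+1 = 12

12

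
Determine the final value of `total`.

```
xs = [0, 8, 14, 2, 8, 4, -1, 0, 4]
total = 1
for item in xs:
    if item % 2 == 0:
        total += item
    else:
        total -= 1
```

item=0: even, total = 1+0 = 1
item=8: even, total = 1+8 = 9
item=14: even, total = 9+14 = 23
item=2: even, total = 23+2 = 25
item=8: even, total = 25+8 = 33
item=4: even, total = 33+4 = 37
item=-1: not even, total = 37-1 = 36
item=0: even, total = 36+0 = 36
item=4: even, total = 36+4 = 40

40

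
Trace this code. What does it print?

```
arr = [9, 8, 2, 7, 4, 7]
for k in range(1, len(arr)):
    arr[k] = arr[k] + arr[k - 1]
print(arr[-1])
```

37

k=1: arr[1] = 8+9 = 17 → [9, 17, 2, 7, 4, 7]
k=2: arr[2] = 2+17 = 19 → [9, 17, 19, 7, 4, 7]
k=3: arr[3] = 7+19 = 26 → [9, 17, 19, 26, 4, 7]
k=4: arr[4] = 4+26 = 30 → [9, 17, 19, 26, 30, 7]
k=5: arr[5] = 7+30 = 37 → [9, 17, 19, 26, 30, 37]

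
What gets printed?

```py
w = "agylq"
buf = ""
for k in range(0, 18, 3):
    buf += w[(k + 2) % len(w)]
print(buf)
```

k=0: add w[2]='y' → 'y'
k=3: add w[0]='a' → 'ya'
k=6: add w[3]='l' → 'yal'
k=9: add w[1]='g' → 'yalg'
k=12: add w[4]='q' → 'yalgq'
k=15: add w[2]='y' → 'yalgqy'

yalgqy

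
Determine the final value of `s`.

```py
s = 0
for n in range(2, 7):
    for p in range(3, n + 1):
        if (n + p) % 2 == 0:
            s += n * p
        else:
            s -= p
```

n=3,p=3: even sum, s = 0+9 = 9
n=4,p=3: odd sum, s = 9-3 = 6
n=4,p=4: even sum, s = 6+16 = 22
n=5,p=3: even sum, s = 22+15 = 37
n=5,p=4: odd sum, s = 37-4 = 33
n=5,p=5: even sum, s = 33+25 = 58
n=6,p=3: odd sum, s = 58-3 = 55
n=6,p=4: even sum, s = 55+24 = 79
n=6,p=5: odd sum, s = 79-5 = 74
n=6,p=6: even sum, s = 74+36 = 110

110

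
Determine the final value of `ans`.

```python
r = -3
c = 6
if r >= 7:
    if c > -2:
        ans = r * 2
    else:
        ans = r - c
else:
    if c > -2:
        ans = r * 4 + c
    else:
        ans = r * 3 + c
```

r=-3, c=6
r >= 7 is False; c > -2 is True
→ ans = r * 4 + c = -6

-6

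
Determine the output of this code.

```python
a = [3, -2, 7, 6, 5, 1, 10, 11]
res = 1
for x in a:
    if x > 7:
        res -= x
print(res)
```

x=3: not >7
x=-2: not >7
x=7: not >7
x=6: not >7
x=5: not >7
x=1: not >7
x=10: >7, res = 1-10 = -9
x=11: >7, res = (-9)-11 = -20

-20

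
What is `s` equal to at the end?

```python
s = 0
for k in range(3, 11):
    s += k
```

k=3: s = 0+3 = 3
k=4: s = 3+4 = 7
k=5: s = 7+5 = 12
k=6: s = 12+6 = 18
k=7: s = 18+7 = 25
k=8: s = 25+8 = 33
k=9: s = 33+9 = 42
k=10: s = 42+10 = 52

52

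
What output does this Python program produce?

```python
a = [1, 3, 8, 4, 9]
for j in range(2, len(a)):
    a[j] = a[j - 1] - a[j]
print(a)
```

[1, 3, -5, -9, -18]

j=2: a[2] = 3-8 = -5 → [1, 3, -5, 4, 9]
j=3: a[3] = (-5)-4 = -9 → [1, 3, -5, -9, 9]
j=4: a[4] = (-9)-9 = -18 → [1, 3, -5, -9, -18]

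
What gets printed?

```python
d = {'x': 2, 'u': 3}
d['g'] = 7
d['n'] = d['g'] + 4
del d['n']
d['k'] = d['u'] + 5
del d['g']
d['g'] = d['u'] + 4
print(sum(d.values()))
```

20

d['g'] = 7 → {'x': 2, 'u': 3, 'g': 7}
d['n'] = d['g']+4 = 11 → {'x': 2, 'u': 3, 'g': 7, 'n': 11}
del 'n' → {'x': 2, 'u': 3, 'g': 7}
d['k'] = d['u']+5 = 8 → {'x': 2, 'u': 3, 'g': 7, 'k': 8}
del 'g' → {'x': 2, 'u': 3, 'k': 8}
d['g'] = d['u']+4 = 7 → {'x': 2, 'u': 3, 'k': 8, 'g': 7}
sum of values = 20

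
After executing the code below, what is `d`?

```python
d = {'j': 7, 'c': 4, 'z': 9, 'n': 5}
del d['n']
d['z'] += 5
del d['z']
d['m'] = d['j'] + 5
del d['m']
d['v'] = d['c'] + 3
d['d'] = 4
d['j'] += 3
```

del 'n' → {'j': 7, 'c': 4, 'z': 9}
d['z'] = 9+5 = 14 → {'j': 7, 'c': 4, 'z': 14}
del 'z' → {'j': 7, 'c': 4}
d['m'] = d['j']+5 = 12 → {'j': 7, 'c': 4, 'm': 12}
del 'm' → {'j': 7, 'c': 4}
d['v'] = d['c']+3 = 7 → {'j': 7, 'c': 4, 'v': 7}
d['d'] = 4 → {'j': 7, 'c': 4, 'v': 7, 'd': 4}
d['j'] = 7+3 = 10 → {'j': 10, 'c': 4, 'v': 7, 'd': 4}

{'j': 10, 'c': 4, 'v': 7, 'd': 4}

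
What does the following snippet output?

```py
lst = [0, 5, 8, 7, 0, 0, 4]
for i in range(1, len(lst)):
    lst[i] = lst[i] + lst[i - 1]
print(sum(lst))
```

i=1: lst[1] = 5+0 = 5 → [0, 5, 8, 7, 0, 0, 4]
i=2: lst[2] = 8+5 = 13 → [0, 5, 13, 7, 0, 0, 4]
i=3: lst[3] = 7+13 = 20 → [0, 5, 13, 20, 0, 0, 4]
i=4: lst[4] = 0+20 = 20 → [0, 5, 13, 20, 20, 0, 4]
i=5: lst[5] = 0+20 = 20 → [0, 5, 13, 20, 20, 20, 4]
i=6: lst[6] = 4+20 = 24 → [0, 5, 13, 20, 20, 20, 24]
sum = 102

102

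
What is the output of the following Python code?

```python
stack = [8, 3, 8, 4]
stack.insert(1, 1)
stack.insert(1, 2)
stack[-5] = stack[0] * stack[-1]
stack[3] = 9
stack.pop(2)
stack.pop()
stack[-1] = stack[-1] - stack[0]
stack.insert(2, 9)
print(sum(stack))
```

58

insert 1 at 1 → [8, 1, 3, 8, 4]
insert 2 at 1 → [8, 2, 1, 3, 8, 4]
stack[-5] = stack[0]*stack[-1] = 8*4 = 32 → [8, 32, 1, 3, 8, 4]
stack[3] = 9 → [8, 32, 1, 9, 8, 4]
pop(2) removes 1 → [8, 32, 9, 8, 4]
pop() removes 4 → [8, 32, 9, 8]
stack[-1] = stack[-1]-stack[0] = 8-8 = 0 → [8, 32, 9, 0]
insert 9 at 2 → [8, 32, 9, 9, 0]
sum = 58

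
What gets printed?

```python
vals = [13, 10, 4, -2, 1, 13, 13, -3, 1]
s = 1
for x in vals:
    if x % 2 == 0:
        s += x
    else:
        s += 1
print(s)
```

19

x=13: not even, s = 1+1 = 2
x=10: even, s = 2+10 = 12
x=4: even, s = 12+4 = 16
x=-2: even, s = 16+(-2) = 14
x=1: not even, s = 14+1 = 15
x=13: not even, s = 15+1 = 16
x=13: not even, s = 16+1 = 17
x=-3: not even, s = 17+1 = 18
x=1: not even, s = 18+1 = 19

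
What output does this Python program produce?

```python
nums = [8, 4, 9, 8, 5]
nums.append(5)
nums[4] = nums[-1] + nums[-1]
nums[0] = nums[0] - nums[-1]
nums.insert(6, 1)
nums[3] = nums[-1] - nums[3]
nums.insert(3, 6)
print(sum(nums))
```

31

append 5 → [8, 4, 9, 8, 5, 5]
nums[4] = nums[-1]+nums[-1] = 5+5 = 10 → [8, 4, 9, 8, 10, 5]
nums[0] = nums[0]-nums[-1] = 8-5 = 3 → [3, 4, 9, 8, 10, 5]
insert 1 at 6 → [3, 4, 9, 8, 10, 5, 1]
nums[3] = nums[-1]-nums[3] = 1-8 = -7 → [3, 4, 9, -7, 10, 5, 1]
insert 6 at 3 → [3, 4, 9, 6, -7, 10, 5, 1]
sum = 31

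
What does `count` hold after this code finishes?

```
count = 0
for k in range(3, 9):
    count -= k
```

-33

k=3: count = 0-3 = -3
k=4: count = (-3)-4 = -7
k=5: count = (-7)-5 = -12
k=6: count = (-12)-6 = -18
k=7: count = (-18)-7 = -25
k=8: count = (-25)-8 = -33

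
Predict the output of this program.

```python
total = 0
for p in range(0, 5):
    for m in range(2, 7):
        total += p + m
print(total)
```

150

p=0,m=2: total = 0+2 = 2
p=0,m=3: total = 2+3 = 5
p=0,m=4: total = 5+4 = 9
p=0,m=5: total = 9+5 = 14
p=0,m=6: total = 14+6 = 20
p=1,m=2: total = 20+3 = 23
p=1,m=3: total = 23+4 = 27
p=1,m=4: total = 27+5 = 32
p=1,m=5: total = 32+6 = 38
p=1,m=6: total = 38+7 = 45
p=2,m=2: total = 45+4 = 49
p=2,m=3: total = 49+5 = 54
p=2,m=4: total = 54+6 = 60
p=2,m=5: total = 60+7 = 67
p=2,m=6: total = 67+8 = 75
p=3,m=2: total = 75+5 = 80
p=3,m=3: total = 80+6 = 86
p=3,m=4: total = 86+7 = 93
p=3,m=5: total = 93+8 = 101
p=3,m=6: total = 101+9 = 110
p=4,m=2: total = 110+6 = 116
p=4,m=3: total = 116+7 = 123
p=4,m=4: total = 123+8 = 131
p=4,m=5: total = 131+9 = 140
p=4,m=6: total = 140+10 = 150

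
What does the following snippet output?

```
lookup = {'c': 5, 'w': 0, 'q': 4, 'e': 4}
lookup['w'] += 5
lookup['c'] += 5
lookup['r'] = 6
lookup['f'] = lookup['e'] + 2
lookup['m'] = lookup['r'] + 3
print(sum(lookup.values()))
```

lookup['w'] = 0+5 = 5 → {'c': 5, 'w': 5, 'q': 4, 'e': 4}
lookup['c'] = 5+5 = 10 → {'c': 10, 'w': 5, 'q': 4, 'e': 4}
lookup['r'] = 6 → {'c': 10, 'w': 5, 'q': 4, 'e': 4, 'r': 6}
lookup['f'] = lookup['e']+2 = 6 → {'c': 10, 'w': 5, 'q': 4, 'e': 4, 'r': 6, 'f': 6}
lookup['m'] = lookup['r']+3 = 9 → {'c': 10, 'w': 5, 'q': 4, 'e': 4, 'r': 6, 'f': 6, 'm': 9}
sum of values = 44

44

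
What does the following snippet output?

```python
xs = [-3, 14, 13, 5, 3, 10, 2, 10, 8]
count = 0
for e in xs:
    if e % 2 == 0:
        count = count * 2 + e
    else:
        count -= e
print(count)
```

100

e=-3: not even, count = 0-(-3) = 3
e=14: even, count = 3*2+14 = 20
e=13: not even, count = 20-13 = 7
e=5: not even, count = 7-5 = 2
e=3: not even, count = 2-3 = -1
e=10: even, count = (-1)*2+10 = 8
e=2: even, count = 8*2+2 = 18
e=10: even, count = 18*2+10 = 46
e=8: even, count = 46*2+8 = 100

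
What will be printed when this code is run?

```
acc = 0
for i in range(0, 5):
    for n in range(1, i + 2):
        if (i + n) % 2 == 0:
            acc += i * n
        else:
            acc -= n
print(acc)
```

19

i=0,n=1: odd sum, acc = 0-1 = -1
i=1,n=1: even sum, acc = (-1)+1 = 0
i=1,n=2: odd sum, acc = 0-2 = -2
i=2,n=1: odd sum, acc = (-2)-1 = -3
i=2,n=2: even sum, acc = (-3)+4 = 1
i=2,n=3: odd sum, acc = 1-3 = -2
i=3,n=1: even sum, acc = (-2)+3 = 1
i=3,n=2: odd sum, acc = 1-2 = -1
i=3,n=3: even sum, acc = (-1)+9 = 8
i=3,n=4: odd sum, acc = 8-4 = 4
i=4,n=1: odd sum, acc = 4-1 = 3
i=4,n=2: even sum, acc = 3+8 = 11
i=4,n=3: odd sum, acc = 11-3 = 8
i=4,n=4: even sum, acc = 8+16 = 24
i=4,n=5: odd sum, acc = 24-5 = 19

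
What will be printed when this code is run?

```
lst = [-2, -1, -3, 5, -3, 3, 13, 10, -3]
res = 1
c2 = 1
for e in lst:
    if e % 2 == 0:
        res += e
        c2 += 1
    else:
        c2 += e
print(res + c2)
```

23

e=-2: even, res = 1+(-2) = -1; c2=2
e=-1: not even; c2=1
e=-3: not even; c2=-2
e=5: not even; c2=3
e=-3: not even; c2=0
e=3: not even; c2=3
e=13: not even; c2=16
e=10: even, res = (-1)+10 = 9; c2=17
e=-3: not even; c2=14
res+c2 = 9+14 = 23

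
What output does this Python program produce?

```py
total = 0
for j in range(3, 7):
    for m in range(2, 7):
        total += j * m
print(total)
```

360

j=3,m=2: total = 0+6 = 6
j=3,m=3: total = 6+9 = 15
j=3,m=4: total = 15+12 = 27
j=3,m=5: total = 27+15 = 42
j=3,m=6: total = 42+18 = 60
j=4,m=2: total = 60+8 = 68
j=4,m=3: total = 68+12 = 80
j=4,m=4: total = 80+16 = 96
j=4,m=5: total = 96+20 = 116
j=4,m=6: total = 116+24 = 140
j=5,m=2: total = 140+10 = 150
j=5,m=3: total = 150+15 = 165
j=5,m=4: total = 165+20 = 185
j=5,m=5: total = 185+25 = 210
j=5,m=6: total = 210+30 = 240
j=6,m=2: total = 240+12 = 252
j=6,m=3: total = 252+18 = 270
j=6,m=4: total = 270+24 = 294
j=6,m=5: total = 294+30 = 324
j=6,m=6: total = 324+36 = 360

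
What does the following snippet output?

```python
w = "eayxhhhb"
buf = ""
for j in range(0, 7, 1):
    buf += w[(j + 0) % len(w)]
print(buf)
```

j=0: add w[0]='e' → 'e'
j=1: add w[1]='a' → 'ea'
j=2: add w[2]='y' → 'eay'
j=3: add w[3]='x' → 'eayx'
j=4: add w[4]='h' → 'eayxh'
j=5: add w[5]='h' → 'eayxhh'
j=6: add w[6]='h' → 'eayxhhh'

eayxhhh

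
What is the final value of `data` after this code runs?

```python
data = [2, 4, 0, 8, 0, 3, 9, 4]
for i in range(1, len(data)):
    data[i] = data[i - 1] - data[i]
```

i=1: data[1] = 2-4 = -2 → [2, -2, 0, 8, 0, 3, 9, 4]
i=2: data[2] = (-2)-0 = -2 → [2, -2, -2, 8, 0, 3, 9, 4]
i=3: data[3] = (-2)-8 = -10 → [2, -2, -2, -10, 0, 3, 9, 4]
i=4: data[4] = (-10)-0 = -10 → [2, -2, -2, -10, -10, 3, 9, 4]
i=5: data[5] = (-10)-3 = -13 → [2, -2, -2, -10, -10, -13, 9, 4]
i=6: data[6] = (-13)-9 = -22 → [2, -2, -2, -10, -10, -13, -22, 4]
i=7: data[7] = (-22)-4 = -26 → [2, -2, -2, -10, -10, -13, -22, -26]

[2, -2, -2, -10, -10, -13, -22, -26]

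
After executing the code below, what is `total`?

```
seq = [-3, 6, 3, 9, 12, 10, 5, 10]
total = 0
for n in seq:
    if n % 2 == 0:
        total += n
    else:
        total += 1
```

42

n=-3: not even, total = 0+1 = 1
n=6: even, total = 1+6 = 7
n=3: not even, total = 7+1 = 8
n=9: not even, total = 8+1 = 9
n=12: even, total = 9+12 = 21
n=10: even, total = 21+10 = 31
n=5: not even, total = 31+1 = 32
n=10: even, total = 32+10 = 42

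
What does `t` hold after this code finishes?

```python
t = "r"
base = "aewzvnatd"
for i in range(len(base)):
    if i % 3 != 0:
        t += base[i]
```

'rewvntd'

i=0: skip
i=1: add 'e' → 're'
i=2: add 'w' → 'rew'
i=3: skip
i=4: add 'v' → 'rewv'
i=5: add 'n' → 'rewvn'
i=6: skip
i=7: add 't' → 'rewvnt'
i=8: add 'd' → 'rewvntd'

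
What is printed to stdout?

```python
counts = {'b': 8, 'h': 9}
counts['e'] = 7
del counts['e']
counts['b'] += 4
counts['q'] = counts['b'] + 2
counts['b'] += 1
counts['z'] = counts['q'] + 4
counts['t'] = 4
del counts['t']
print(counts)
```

counts['e'] = 7 → {'b': 8, 'h': 9, 'e': 7}
del 'e' → {'b': 8, 'h': 9}
counts['b'] = 8+4 = 12 → {'b': 12, 'h': 9}
counts['q'] = counts['b']+2 = 14 → {'b': 12, 'h': 9, 'q': 14}
counts['b'] = 12+1 = 13 → {'b': 13, 'h': 9, 'q': 14}
counts['z'] = counts['q']+4 = 18 → {'b': 13, 'h': 9, 'q': 14, 'z': 18}
counts['t'] = 4 → {'b': 13, 'h': 9, 'q': 14, 'z': 18, 't': 4}
del 't' → {'b': 13, 'h': 9, 'q': 14, 'z': 18}

{'b': 13, 'h': 9, 'q': 14, 'z': 18}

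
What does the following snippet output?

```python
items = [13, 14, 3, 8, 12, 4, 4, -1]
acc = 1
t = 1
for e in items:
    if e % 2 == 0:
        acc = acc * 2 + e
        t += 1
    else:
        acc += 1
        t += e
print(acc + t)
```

e=13: not even, acc = 1+1 = 2; t=14
e=14: even, acc = 2*2+14 = 18; t=15
e=3: not even, acc = 18+1 = 19; t=18
e=8: even, acc = 19*2+8 = 46; t=19
e=12: even, acc = 46*2+12 = 104; t=20
e=4: even, acc = 104*2+4 = 212; t=21
e=4: even, acc = 212*2+4 = 428; t=22
e=-1: not even, acc = 428+1 = 429; t=21
acc+t = 429+21 = 450

450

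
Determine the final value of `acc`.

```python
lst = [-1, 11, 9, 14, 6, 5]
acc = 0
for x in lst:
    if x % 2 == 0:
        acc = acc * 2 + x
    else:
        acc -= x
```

x=-1: not even, acc = 0-(-1) = 1
x=11: not even, acc = 1-11 = -10
x=9: not even, acc = (-10)-9 = -19
x=14: even, acc = (-19)*2+14 = -24
x=6: even, acc = (-24)*2+6 = -42
x=5: not even, acc = (-42)-5 = -47

-47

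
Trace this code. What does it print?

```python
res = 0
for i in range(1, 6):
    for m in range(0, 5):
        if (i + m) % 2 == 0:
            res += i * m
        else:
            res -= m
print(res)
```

i=1,m=0: odd sum, res = 0-0 = 0
i=1,m=1: even sum, res = 0+1 = 1
i=1,m=2: odd sum, res = 1-2 = -1
i=1,m=3: even sum, res = (-1)+3 = 2
i=1,m=4: odd sum, res = 2-4 = -2
i=2,m=0: even sum, res = (-2)+0 = -2
i=2,m=1: odd sum, res = (-2)-1 = -3
i=2,m=2: even sum, res = (-3)+4 = 1
i=2,m=3: odd sum, res = 1-3 = -2
i=2,m=4: even sum, res = (-2)+8 = 6
i=3,m=0: odd sum, res = 6-0 = 6
i=3,m=1: even sum, res = 6+3 = 9
i=3,m=2: odd sum, res = 9-2 = 7
i=3,m=3: even sum, res = 7+9 = 16
i=3,m=4: odd sum, res = 16-4 = 12
i=4,m=0: even sum, res = 12+0 = 12
i=4,m=1: odd sum, res = 12-1 = 11
i=4,m=2: even sum, res = 11+8 = 19
i=4,m=3: odd sum, res = 19-3 = 16
i=4,m=4: even sum, res = 16+16 = 32
i=5,m=0: odd sum, res = 32-0 = 32
i=5,m=1: even sum, res = 32+5 = 37
i=5,m=2: odd sum, res = 37-2 = 35
i=5,m=3: even sum, res = 35+15 = 50
i=5,m=4: odd sum, res = 50-4 = 46

46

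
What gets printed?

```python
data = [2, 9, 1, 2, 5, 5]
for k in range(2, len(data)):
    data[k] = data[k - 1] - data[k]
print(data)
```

[2, 9, 8, 6, 1, -4]

k=2: data[2] = 9-1 = 8 → [2, 9, 8, 2, 5, 5]
k=3: data[3] = 8-2 = 6 → [2, 9, 8, 6, 5, 5]
k=4: data[4] = 6-5 = 1 → [2, 9, 8, 6, 1, 5]
k=5: data[5] = 1-5 = -4 → [2, 9, 8, 6, 1, -4]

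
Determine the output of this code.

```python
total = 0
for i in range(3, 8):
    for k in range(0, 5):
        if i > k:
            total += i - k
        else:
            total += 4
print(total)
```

i=3,k=0: 3>0, total = 0+3 = 3
i=3,k=1: 3>1, total = 3+2 = 5
i=3,k=2: 3>2, total = 5+1 = 6
i=3,k=3: not 3>3, total = 6+4 = 10
i=3,k=4: not 3>4, total = 10+4 = 14
i=4,k=0: 4>0, total = 14+4 = 18
i=4,k=1: 4>1, total = 18+3 = 21
i=4,k=2: 4>2, total = 21+2 = 23
i=4,k=3: 4>3, total = 23+1 = 24
i=4,k=4: not 4>4, total = 24+4 = 28
i=5,k=0: 5>0, total = 28+5 = 33
i=5,k=1: 5>1, total = 33+4 = 37
i=5,k=2: 5>2, total = 37+3 = 40
i=5,k=3: 5>3, total = 40+2 = 42
i=5,k=4: 5>4, total = 42+1 = 43
i=6,k=0: 6>0, total = 43+6 = 49
i=6,k=1: 6>1, total = 49+5 = 54
i=6,k=2: 6>2, total = 54+4 = 58
i=6,k=3: 6>3, total = 58+3 = 61
i=6,k=4: 6>4, total = 61+2 = 63
i=7,k=0: 7>0, total = 63+7 = 70
i=7,k=1: 7>1, total = 70+6 = 76
i=7,k=2: 7>2, total = 76+5 = 81
i=7,k=3: 7>3, total = 81+4 = 85
i=7,k=4: 7>4, total = 85+3 = 88

88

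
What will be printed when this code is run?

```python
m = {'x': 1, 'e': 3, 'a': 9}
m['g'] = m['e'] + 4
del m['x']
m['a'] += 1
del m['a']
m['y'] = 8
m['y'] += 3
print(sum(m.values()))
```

m['g'] = m['e']+4 = 7 → {'x': 1, 'e': 3, 'a': 9, 'g': 7}
del 'x' → {'e': 3, 'a': 9, 'g': 7}
m['a'] = 9+1 = 10 → {'e': 3, 'a': 10, 'g': 7}
del 'a' → {'e': 3, 'g': 7}
m['y'] = 8 → {'e': 3, 'g': 7, 'y': 8}
m['y'] = 8+3 = 11 → {'e': 3, 'g': 7, 'y': 11}
sum of values = 21

21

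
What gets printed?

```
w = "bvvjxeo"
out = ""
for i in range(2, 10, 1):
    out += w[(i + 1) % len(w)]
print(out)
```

i=2: add w[3]='j' → 'j'
i=3: add w[4]='x' → 'jx'
i=4: add w[5]='e' → 'jxe'
i=5: add w[6]='o' → 'jxeo'
i=6: add w[0]='b' → 'jxeob'
i=7: add w[1]='v' → 'jxeobv'
i=8: add w[2]='v' → 'jxeobvv'
i=9: add w[3]='j' → 'jxeobvvj'

jxeobvvj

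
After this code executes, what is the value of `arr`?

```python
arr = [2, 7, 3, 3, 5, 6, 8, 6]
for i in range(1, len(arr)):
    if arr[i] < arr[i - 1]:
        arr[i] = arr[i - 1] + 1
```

i=1: 7>=2, unchanged → [2, 7, 3, 3, 5, 6, 8, 6]
i=2: 3<7, arr[2] = 7+1 = 8 → [2, 7, 8, 3, 5, 6, 8, 6]
i=3: 3<8, arr[3] = 8+1 = 9 → [2, 7, 8, 9, 5, 6, 8, 6]
i=4: 5<9, arr[4] = 9+1 = 10 → [2, 7, 8, 9, 10, 6, 8, 6]
i=5: 6<10, arr[5] = 10+1 = 11 → [2, 7, 8, 9, 10, 11, 8, 6]
i=6: 8<11, arr[6] = 11+1 = 12 → [2, 7, 8, 9, 10, 11, 12, 6]
i=7: 6<12, arr[7] = 12+1 = 13 → [2, 7, 8, 9, 10, 11, 12, 13]

[2, 7, 8, 9, 10, 11, 12, 13]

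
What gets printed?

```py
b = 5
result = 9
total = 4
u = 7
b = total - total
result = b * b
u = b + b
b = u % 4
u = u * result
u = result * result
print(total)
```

b = 4-4 = 0
result = 0*0 = 0
u = 0+0 = 0
b = 0%4 = 0
u = 0*0 = 0
u = 0*0 = 0

4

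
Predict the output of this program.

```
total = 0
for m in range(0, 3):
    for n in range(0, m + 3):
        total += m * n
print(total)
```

m=0,n=0: total = 0+0 = 0
m=0,n=1: total = 0+0 = 0
m=0,n=2: total = 0+0 = 0
m=1,n=0: total = 0+0 = 0
m=1,n=1: total = 0+1 = 1
m=1,n=2: total = 1+2 = 3
m=1,n=3: total = 3+3 = 6
m=2,n=0: total = 6+0 = 6
m=2,n=1: total = 6+2 = 8
m=2,n=2: total = 8+4 = 12
m=2,n=3: total = 12+6 = 18
m=2,n=4: total = 18+8 = 26

26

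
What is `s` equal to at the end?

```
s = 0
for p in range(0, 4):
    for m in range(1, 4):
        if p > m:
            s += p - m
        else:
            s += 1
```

p=0,m=1: not 0>1, s = 0+1 = 1
p=0,m=2: not 0>2, s = 1+1 = 2
p=0,m=3: not 0>3, s = 2+1 = 3
p=1,m=1: not 1>1, s = 3+1 = 4
p=1,m=2: not 1>2, s = 4+1 = 5
p=1,m=3: not 1>3, s = 5+1 = 6
p=2,m=1: 2>1, s = 6+1 = 7
p=2,m=2: not 2>2, s = 7+1 = 8
p=2,m=3: not 2>3, s = 8+1 = 9
p=3,m=1: 3>1, s = 9+2 = 11
p=3,m=2: 3>2, s = 11+1 = 12
p=3,m=3: not 3>3, s = 12+1 = 13

13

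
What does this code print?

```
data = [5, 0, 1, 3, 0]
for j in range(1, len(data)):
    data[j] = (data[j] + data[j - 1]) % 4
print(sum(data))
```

j=1: data[1] = (0+5)%4 = 1 → [5, 1, 1, 3, 0]
j=2: data[2] = (1+1)%4 = 2 → [5, 1, 2, 3, 0]
j=3: data[3] = (3+2)%4 = 1 → [5, 1, 2, 1, 0]
j=4: data[4] = (0+1)%4 = 1 → [5, 1, 2, 1, 1]
sum = 10

10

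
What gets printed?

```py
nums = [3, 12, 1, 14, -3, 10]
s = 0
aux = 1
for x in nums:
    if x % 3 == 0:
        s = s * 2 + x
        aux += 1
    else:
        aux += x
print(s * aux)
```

957

x=3: %3==0, s = 0*2+3 = 3; aux=2
x=12: %3==0, s = 3*2+12 = 18; aux=3
x=1: not %3==0; aux=4
x=14: not %3==0; aux=18
x=-3: %3==0, s = 18*2+(-3) = 33; aux=19
x=10: not %3==0; aux=29
s*aux = 33*29 = 957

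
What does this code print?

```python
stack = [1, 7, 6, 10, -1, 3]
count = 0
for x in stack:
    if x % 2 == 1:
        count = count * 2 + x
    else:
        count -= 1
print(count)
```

29

x=1: odd, count = 0*2+1 = 1
x=7: odd, count = 1*2+7 = 9
x=6: not odd, count = 9-1 = 8
x=10: not odd, count = 8-1 = 7
x=-1: odd, count = 7*2+(-1) = 13
x=3: odd, count = 13*2+3 = 29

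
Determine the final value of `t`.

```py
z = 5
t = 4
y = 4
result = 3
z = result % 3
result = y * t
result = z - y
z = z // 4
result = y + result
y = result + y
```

z = 3%3 = 0
result = 4*4 = 16
result = 0-4 = -4
z = 0//4 = 0
result = 4+(-4) = 0
y = 0+4 = 4

4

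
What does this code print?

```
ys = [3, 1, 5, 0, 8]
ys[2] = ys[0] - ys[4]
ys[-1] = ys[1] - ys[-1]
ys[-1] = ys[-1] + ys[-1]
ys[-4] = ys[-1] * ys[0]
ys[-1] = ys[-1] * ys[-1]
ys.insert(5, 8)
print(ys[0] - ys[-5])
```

ys[2] = ys[0]-ys[4] = 3-8 = -5 → [3, 1, -5, 0, 8]
ys[-1] = ys[1]-ys[-1] = 1-8 = -7 → [3, 1, -5, 0, -7]
ys[-1] = ys[-1]+ys[-1] = (-7)+(-7) = -14 → [3, 1, -5, 0, -14]
ys[-4] = ys[-1]*ys[0] = (-14)*3 = -42 → [3, -42, -5, 0, -14]
ys[-1] = ys[-1]*ys[-1] = (-14)*(-14) = 196 → [3, -42, -5, 0, 196]
insert 8 at 5 → [3, -42, -5, 0, 196, 8]
ys[0]-ys[-5] = 3-(-42) = 45

45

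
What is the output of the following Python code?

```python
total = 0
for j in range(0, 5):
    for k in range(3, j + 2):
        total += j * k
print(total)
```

75

j=2,k=3: total = 0+6 = 6
j=3,k=3: total = 6+9 = 15
j=3,k=4: total = 15+12 = 27
j=4,k=3: total = 27+12 = 39
j=4,k=4: total = 39+16 = 55
j=4,k=5: total = 55+20 = 75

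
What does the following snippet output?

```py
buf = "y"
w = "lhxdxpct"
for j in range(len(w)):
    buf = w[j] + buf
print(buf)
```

j=0: prepend 'l' → 'ly'
j=1: prepend 'h' → 'hly'
j=2: prepend 'x' → 'xhly'
j=3: prepend 'd' → 'dxhly'
j=4: prepend 'x' → 'xdxhly'
j=5: prepend 'p' → 'pxdxhly'
j=6: prepend 'c' → 'cpxdxhly'
j=7: prepend 't' → 'tcpxdxhly'

tcpxdxhly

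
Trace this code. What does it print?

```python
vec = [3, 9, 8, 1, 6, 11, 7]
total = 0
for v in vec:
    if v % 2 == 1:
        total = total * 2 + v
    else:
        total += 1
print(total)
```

v=3: odd, total = 0*2+3 = 3
v=9: odd, total = 3*2+9 = 15
v=8: not odd, total = 15+1 = 16
v=1: odd, total = 16*2+1 = 33
v=6: not odd, total = 33+1 = 34
v=11: odd, total = 34*2+11 = 79
v=7: odd, total = 79*2+7 = 165

165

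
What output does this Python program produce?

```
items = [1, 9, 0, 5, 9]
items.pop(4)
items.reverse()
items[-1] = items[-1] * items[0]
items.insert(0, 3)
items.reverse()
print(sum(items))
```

pop(4) removes 9 → [1, 9, 0, 5]
reverse → [5, 0, 9, 1]
items[-1] = items[-1]*items[0] = 1*5 = 5 → [5, 0, 9, 5]
insert 3 at 0 → [3, 5, 0, 9, 5]
reverse → [5, 9, 0, 5, 3]
sum = 22

22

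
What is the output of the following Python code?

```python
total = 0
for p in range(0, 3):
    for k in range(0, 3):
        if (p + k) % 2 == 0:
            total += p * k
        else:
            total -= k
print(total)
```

p=0,k=0: even sum, total = 0+0 = 0
p=0,k=1: odd sum, total = 0-1 = -1
p=0,k=2: even sum, total = (-1)+0 = -1
p=1,k=0: odd sum, total = (-1)-0 = -1
p=1,k=1: even sum, total = (-1)+1 = 0
p=1,k=2: odd sum, total = 0-2 = -2
p=2,k=0: even sum, total = (-2)+0 = -2
p=2,k=1: odd sum, total = (-2)-1 = -3
p=2,k=2: even sum, total = (-3)+4 = 1

1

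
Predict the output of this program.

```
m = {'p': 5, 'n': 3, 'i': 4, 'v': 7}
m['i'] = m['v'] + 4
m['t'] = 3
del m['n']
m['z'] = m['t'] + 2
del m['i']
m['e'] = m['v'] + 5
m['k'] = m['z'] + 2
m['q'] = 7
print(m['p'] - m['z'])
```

m['i'] = m['v']+4 = 11 → {'p': 5, 'n': 3, 'i': 11, 'v': 7}
m['t'] = 3 → {'p': 5, 'n': 3, 'i': 11, 'v': 7, 't': 3}
del 'n' → {'p': 5, 'i': 11, 'v': 7, 't': 3}
m['z'] = m['t']+2 = 5 → {'p': 5, 'i': 11, 'v': 7, 't': 3, 'z': 5}
del 'i' → {'p': 5, 'v': 7, 't': 3, 'z': 5}
m['e'] = m['v']+5 = 12 → {'p': 5, 'v': 7, 't': 3, 'z': 5, 'e': 12}
m['k'] = m['z']+2 = 7 → {'p': 5, 'v': 7, 't': 3, 'z': 5, 'e': 12, 'k': 7}
m['q'] = 7 → {'p': 5, 'v': 7, 't': 3, 'z': 5, 'e': 12, 'k': 7, 'q': 7}
m['p']-m['z'] = 5-5 = 0

0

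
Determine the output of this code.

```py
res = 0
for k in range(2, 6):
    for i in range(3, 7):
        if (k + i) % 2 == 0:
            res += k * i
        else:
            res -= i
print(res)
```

88

k=2,i=3: odd sum, res = 0-3 = -3
k=2,i=4: even sum, res = (-3)+8 = 5
k=2,i=5: odd sum, res = 5-5 = 0
k=2,i=6: even sum, res = 0+12 = 12
k=3,i=3: even sum, res = 12+9 = 21
k=3,i=4: odd sum, res = 21-4 = 17
k=3,i=5: even sum, res = 17+15 = 32
k=3,i=6: odd sum, res = 32-6 = 26
k=4,i=3: odd sum, res = 26-3 = 23
k=4,i=4: even sum, res = 23+16 = 39
k=4,i=5: odd sum, res = 39-5 = 34
k=4,i=6: even sum, res = 34+24 = 58
k=5,i=3: even sum, res = 58+15 = 73
k=5,i=4: odd sum, res = 73-4 = 69
k=5,i=5: even sum, res = 69+25 = 94
k=5,i=6: odd sum, res = 94-6 = 88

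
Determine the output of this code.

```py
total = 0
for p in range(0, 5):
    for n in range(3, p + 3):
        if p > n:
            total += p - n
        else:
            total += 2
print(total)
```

p=1,n=3: not 1>3, total = 0+2 = 2
p=2,n=3: not 2>3, total = 2+2 = 4
p=2,n=4: not 2>4, total = 4+2 = 6
p=3,n=3: not 3>3, total = 6+2 = 8
p=3,n=4: not 3>4, total = 8+2 = 10
p=3,n=5: not 3>5, total = 10+2 = 12
p=4,n=3: 4>3, total = 12+1 = 13
p=4,n=4: not 4>4, total = 13+2 = 15
p=4,n=5: not 4>5, total = 15+2 = 17
p=4,n=6: not 4>6, total = 17+2 = 19

19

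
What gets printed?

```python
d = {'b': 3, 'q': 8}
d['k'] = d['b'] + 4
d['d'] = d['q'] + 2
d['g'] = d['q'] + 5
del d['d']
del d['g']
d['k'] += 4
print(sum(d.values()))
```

22

d['k'] = d['b']+4 = 7 → {'b': 3, 'q': 8, 'k': 7}
d['d'] = d['q']+2 = 10 → {'b': 3, 'q': 8, 'k': 7, 'd': 10}
d['g'] = d['q']+5 = 13 → {'b': 3, 'q': 8, 'k': 7, 'd': 10, 'g': 13}
del 'd' → {'b': 3, 'q': 8, 'k': 7, 'g': 13}
del 'g' → {'b': 3, 'q': 8, 'k': 7}
d['k'] = 7+4 = 11 → {'b': 3, 'q': 8, 'k': 11}
sum of values = 22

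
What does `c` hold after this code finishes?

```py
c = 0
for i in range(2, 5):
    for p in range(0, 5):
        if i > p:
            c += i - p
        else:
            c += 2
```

31

i=2,p=0: 2>0, c = 0+2 = 2
i=2,p=1: 2>1, c = 2+1 = 3
i=2,p=2: not 2>2, c = 3+2 = 5
i=2,p=3: not 2>3, c = 5+2 = 7
i=2,p=4: not 2>4, c = 7+2 = 9
i=3,p=0: 3>0, c = 9+3 = 12
i=3,p=1: 3>1, c = 12+2 = 14
i=3,p=2: 3>2, c = 14+1 = 15
i=3,p=3: not 3>3, c = 15+2 = 17
i=3,p=4: not 3>4, c = 17+2 = 19
i=4,p=0: 4>0, c = 19+4 = 23
i=4,p=1: 4>1, c = 23+3 = 26
i=4,p=2: 4>2, c = 26+2 = 28
i=4,p=3: 4>3, c = 28+1 = 29
i=4,p=4: not 4>4, c = 29+2 = 31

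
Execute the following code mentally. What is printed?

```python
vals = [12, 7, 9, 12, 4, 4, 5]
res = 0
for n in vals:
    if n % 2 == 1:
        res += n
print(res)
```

n=12: not odd
n=7: odd, res = 0+7 = 7
n=9: odd, res = 7+9 = 16
n=12: not odd
n=4: not odd
n=4: not odd
n=5: odd, res = 16+5 = 21

21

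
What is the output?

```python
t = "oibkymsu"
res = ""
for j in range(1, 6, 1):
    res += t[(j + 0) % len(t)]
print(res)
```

ibkym

j=1: add t[1]='i' → 'i'
j=2: add t[2]='b' → 'ib'
j=3: add t[3]='k' → 'ibk'
j=4: add t[4]='y' → 'ibky'
j=5: add t[5]='m' → 'ibkym'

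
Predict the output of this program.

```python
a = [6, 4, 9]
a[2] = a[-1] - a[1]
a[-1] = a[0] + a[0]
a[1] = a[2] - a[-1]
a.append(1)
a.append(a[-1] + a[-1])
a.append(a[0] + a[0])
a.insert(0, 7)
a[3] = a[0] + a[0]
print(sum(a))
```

a[2] = a[-1]-a[1] = 9-4 = 5 → [6, 4, 5]
a[-1] = a[0]+a[0] = 6+6 = 12 → [6, 4, 12]
a[1] = a[2]-a[-1] = 12-12 = 0 → [6, 0, 12]
append 1 → [6, 0, 12, 1]
append a[-1]+a[-1] = 1+1 = 2 → [6, 0, 12, 1, 2]
append a[0]+a[0] = 6+6 = 12 → [6, 0, 12, 1, 2, 12]
insert 7 at 0 → [7, 6, 0, 12, 1, 2, 12]
a[3] = a[0]+a[0] = 7+7 = 14 → [7, 6, 0, 14, 1, 2, 12]
sum = 42

42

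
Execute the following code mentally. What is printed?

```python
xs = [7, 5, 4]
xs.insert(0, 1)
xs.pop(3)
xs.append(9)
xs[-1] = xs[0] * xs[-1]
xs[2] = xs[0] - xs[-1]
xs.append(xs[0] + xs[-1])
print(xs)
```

insert 1 at 0 → [1, 7, 5, 4]
pop(3) removes 4 → [1, 7, 5]
append 9 → [1, 7, 5, 9]
xs[-1] = xs[0]*xs[-1] = 1*9 = 9 → [1, 7, 5, 9]
xs[2] = xs[0]-xs[-1] = 1-9 = -8 → [1, 7, -8, 9]
append xs[0]+xs[-1] = 1+9 = 10 → [1, 7, -8, 9, 10]

[1, 7, -8, 9, 10]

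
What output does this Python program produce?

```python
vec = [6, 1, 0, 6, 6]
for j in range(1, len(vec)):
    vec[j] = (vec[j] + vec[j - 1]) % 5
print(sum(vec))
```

17

j=1: vec[1] = (1+6)%5 = 2 → [6, 2, 0, 6, 6]
j=2: vec[2] = (0+2)%5 = 2 → [6, 2, 2, 6, 6]
j=3: vec[3] = (6+2)%5 = 3 → [6, 2, 2, 3, 6]
j=4: vec[4] = (6+3)%5 = 4 → [6, 2, 2, 3, 4]
sum = 17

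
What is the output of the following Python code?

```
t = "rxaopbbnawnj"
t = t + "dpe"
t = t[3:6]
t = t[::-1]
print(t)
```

+ 'dpe' → 'rxaopbbnawnjdpe'
slice [3:6] → 'opb'
reverse → 'bpo'

bpo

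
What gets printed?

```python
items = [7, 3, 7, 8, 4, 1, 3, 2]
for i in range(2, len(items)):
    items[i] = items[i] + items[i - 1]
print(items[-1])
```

28

i=2: items[2] = 7+3 = 10 → [7, 3, 10, 8, 4, 1, 3, 2]
i=3: items[3] = 8+10 = 18 → [7, 3, 10, 18, 4, 1, 3, 2]
i=4: items[4] = 4+18 = 22 → [7, 3, 10, 18, 22, 1, 3, 2]
i=5: items[5] = 1+22 = 23 → [7, 3, 10, 18, 22, 23, 3, 2]
i=6: items[6] = 3+23 = 26 → [7, 3, 10, 18, 22, 23, 26, 2]
i=7: items[7] = 2+26 = 28 → [7, 3, 10, 18, 22, 23, 26, 28]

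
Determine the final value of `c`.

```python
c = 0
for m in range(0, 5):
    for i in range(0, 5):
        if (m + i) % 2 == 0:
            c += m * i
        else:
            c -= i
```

28

m=0,i=0: even sum, c = 0+0 = 0
m=0,i=1: odd sum, c = 0-1 = -1
m=0,i=2: even sum, c = (-1)+0 = -1
m=0,i=3: odd sum, c = (-1)-3 = -4
m=0,i=4: even sum, c = (-4)+0 = -4
m=1,i=0: odd sum, c = (-4)-0 = -4
m=1,i=1: even sum, c = (-4)+1 = -3
m=1,i=2: odd sum, c = (-3)-2 = -5
m=1,i=3: even sum, c = (-5)+3 = -2
m=1,i=4: odd sum, c = (-2)-4 = -6
m=2,i=0: even sum, c = (-6)+0 = -6
m=2,i=1: odd sum, c = (-6)-1 = -7
m=2,i=2: even sum, c = (-7)+4 = -3
m=2,i=3: odd sum, c = (-3)-3 = -6
m=2,i=4: even sum, c = (-6)+8 = 2
m=3,i=0: odd sum, c = 2-0 = 2
m=3,i=1: even sum, c = 2+3 = 5
m=3,i=2: odd sum, c = 5-2 = 3
m=3,i=3: even sum, c = 3+9 = 12
m=3,i=4: odd sum, c = 12-4 = 8
m=4,i=0: even sum, c = 8+0 = 8
m=4,i=1: odd sum, c = 8-1 = 7
m=4,i=2: even sum, c = 7+8 = 15
m=4,i=3: odd sum, c = 15-3 = 12
m=4,i=4: even sum, c = 12+16 = 28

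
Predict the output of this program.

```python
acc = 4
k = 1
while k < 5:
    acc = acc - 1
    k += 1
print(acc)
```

k=1: acc = 4-1 = 3
k=2: acc = 3-1 = 2
k=3: acc = 2-1 = 1
k=4: acc = 1-1 = 0

0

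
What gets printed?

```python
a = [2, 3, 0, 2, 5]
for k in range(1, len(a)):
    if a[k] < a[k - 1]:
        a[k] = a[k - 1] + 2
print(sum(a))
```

26

k=1: 3>=2, unchanged → [2, 3, 0, 2, 5]
k=2: 0<3, a[2] = 3+2 = 5 → [2, 3, 5, 2, 5]
k=3: 2<5, a[3] = 5+2 = 7 → [2, 3, 5, 7, 5]
k=4: 5<7, a[4] = 7+2 = 9 → [2, 3, 5, 7, 9]
sum = 26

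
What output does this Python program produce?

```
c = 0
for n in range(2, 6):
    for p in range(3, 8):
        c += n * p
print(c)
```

n=2,p=3: c = 0+6 = 6
n=2,p=4: c = 6+8 = 14
n=2,p=5: c = 14+10 = 24
n=2,p=6: c = 24+12 = 36
n=2,p=7: c = 36+14 = 50
n=3,p=3: c = 50+9 = 59
n=3,p=4: c = 59+12 = 71
n=3,p=5: c = 71+15 = 86
n=3,p=6: c = 86+18 = 104
n=3,p=7: c = 104+21 = 125
n=4,p=3: c = 125+12 = 137
n=4,p=4: c = 137+16 = 153
n=4,p=5: c = 153+20 = 173
n=4,p=6: c = 173+24 = 197
n=4,p=7: c = 197+28 = 225
n=5,p=3: c = 225+15 = 240
n=5,p=4: c = 240+20 = 260
n=5,p=5: c = 260+25 = 285
n=5,p=6: c = 285+30 = 315
n=5,p=7: c = 315+35 = 350

350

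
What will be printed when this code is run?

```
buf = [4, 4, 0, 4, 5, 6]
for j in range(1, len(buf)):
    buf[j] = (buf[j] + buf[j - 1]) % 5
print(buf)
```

[4, 3, 3, 2, 2, 3]

j=1: buf[1] = (4+4)%5 = 3 → [4, 3, 0, 4, 5, 6]
j=2: buf[2] = (0+3)%5 = 3 → [4, 3, 3, 4, 5, 6]
j=3: buf[3] = (4+3)%5 = 2 → [4, 3, 3, 2, 5, 6]
j=4: buf[4] = (5+2)%5 = 2 → [4, 3, 3, 2, 2, 6]
j=5: buf[5] = (6+2)%5 = 3 → [4, 3, 3, 2, 2, 3]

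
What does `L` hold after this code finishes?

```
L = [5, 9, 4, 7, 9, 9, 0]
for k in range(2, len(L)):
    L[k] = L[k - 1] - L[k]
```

[5, 9, 5, -2, -11, -20, -20]

k=2: L[2] = 9-4 = 5 → [5, 9, 5, 7, 9, 9, 0]
k=3: L[3] = 5-7 = -2 → [5, 9, 5, -2, 9, 9, 0]
k=4: L[4] = (-2)-9 = -11 → [5, 9, 5, -2, -11, 9, 0]
k=5: L[5] = (-11)-9 = -20 → [5, 9, 5, -2, -11, -20, 0]
k=6: L[6] = (-20)-0 = -20 → [5, 9, 5, -2, -11, -20, -20]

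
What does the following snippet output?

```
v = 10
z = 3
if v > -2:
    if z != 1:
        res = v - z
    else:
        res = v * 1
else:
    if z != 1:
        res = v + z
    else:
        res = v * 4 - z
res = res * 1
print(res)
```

v=10, z=3
v > -2 is True; z != 1 is True
→ res = v - z = 7
res = 7*1 = 7

7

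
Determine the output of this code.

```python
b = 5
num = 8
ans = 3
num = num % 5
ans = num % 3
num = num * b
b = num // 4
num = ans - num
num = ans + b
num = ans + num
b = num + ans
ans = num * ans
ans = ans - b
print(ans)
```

num = 8%5 = 3
ans = 3%3 = 0
num = 3*5 = 15
b = 15//4 = 3
num = 0-15 = -15
num = 0+3 = 3
num = 0+3 = 3
b = 3+0 = 3
ans = 3*0 = 0
ans = 0-3 = -3

-3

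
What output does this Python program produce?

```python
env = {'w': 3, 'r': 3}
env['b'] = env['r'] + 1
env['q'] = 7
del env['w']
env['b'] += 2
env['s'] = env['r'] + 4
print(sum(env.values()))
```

23

env['b'] = env['r']+1 = 4 → {'w': 3, 'r': 3, 'b': 4}
env['q'] = 7 → {'w': 3, 'r': 3, 'b': 4, 'q': 7}
del 'w' → {'r': 3, 'b': 4, 'q': 7}
env['b'] = 4+2 = 6 → {'r': 3, 'b': 6, 'q': 7}
env['s'] = env['r']+4 = 7 → {'r': 3, 'b': 6, 'q': 7, 's': 7}
sum of values = 23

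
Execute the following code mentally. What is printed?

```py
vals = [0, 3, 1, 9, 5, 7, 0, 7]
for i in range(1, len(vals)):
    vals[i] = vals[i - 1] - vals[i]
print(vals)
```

[0, -3, -4, -13, -18, -25, -25, -32]

i=1: vals[1] = 0-3 = -3 → [0, -3, 1, 9, 5, 7, 0, 7]
i=2: vals[2] = (-3)-1 = -4 → [0, -3, -4, 9, 5, 7, 0, 7]
i=3: vals[3] = (-4)-9 = -13 → [0, -3, -4, -13, 5, 7, 0, 7]
i=4: vals[4] = (-13)-5 = -18 → [0, -3, -4, -13, -18, 7, 0, 7]
i=5: vals[5] = (-18)-7 = -25 → [0, -3, -4, -13, -18, -25, 0, 7]
i=6: vals[6] = (-25)-0 = -25 → [0, -3, -4, -13, -18, -25, -25, 7]
i=7: vals[7] = (-25)-7 = -32 → [0, -3, -4, -13, -18, -25, -25, -32]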